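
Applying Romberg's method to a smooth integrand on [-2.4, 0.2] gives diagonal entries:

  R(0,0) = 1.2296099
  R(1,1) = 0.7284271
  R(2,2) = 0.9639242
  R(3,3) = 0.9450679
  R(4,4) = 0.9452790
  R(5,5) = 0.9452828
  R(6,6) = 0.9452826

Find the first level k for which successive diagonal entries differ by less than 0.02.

|R(1,1) − R(0,0)| = 0.5011828 ≥ 0.02
|R(2,2) − R(1,1)| = 0.2354971 ≥ 0.02
|R(3,3) − R(2,2)| = 0.0188563 < 0.02

k = 3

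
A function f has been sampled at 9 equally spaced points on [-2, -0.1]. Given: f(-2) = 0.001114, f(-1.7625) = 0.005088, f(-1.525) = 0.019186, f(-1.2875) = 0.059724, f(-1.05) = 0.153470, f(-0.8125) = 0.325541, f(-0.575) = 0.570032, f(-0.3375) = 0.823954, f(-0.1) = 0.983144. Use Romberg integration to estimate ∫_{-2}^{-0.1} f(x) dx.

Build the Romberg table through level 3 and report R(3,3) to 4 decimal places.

R(0,0) (trapezoid, 1 panel, h=1.9000): 0.935045
R(1,0) (trapezoid, 2 panels, h=0.9500): 0.613319
R(2,0) (trapezoid, 4 panels, h=0.4750): 0.586538
R(3,0) (trapezoid, 8 panels, h=0.2375): 0.581667
R(1,1) = 0.613319 + (0.613319 − 0.935045)/3 = 0.506077
R(2,1) = 0.586538 + (0.586538 − 0.613319)/3 = 0.577611
R(3,1) = 0.581667 + (0.581667 − 0.586538)/3 = 0.580043
R(2,2) = 0.577611 + (0.577611 − 0.506077)/15 = 0.582380
R(3,2) = 0.580043 + (0.580043 − 0.577611)/15 = 0.580205
R(3,3) = 0.580205 + (0.580205 − 0.582380)/63 = 0.580170

0.5802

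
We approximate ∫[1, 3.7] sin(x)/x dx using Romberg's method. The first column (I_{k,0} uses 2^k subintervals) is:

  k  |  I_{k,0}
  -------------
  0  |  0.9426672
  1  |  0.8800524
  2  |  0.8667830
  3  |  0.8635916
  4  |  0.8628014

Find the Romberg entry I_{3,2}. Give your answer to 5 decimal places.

0.86254

Richardson extrapolation on the trapezoidal column (denominator 4−1=3):
I_{2,1} = (4·0.8667830 − 0.8800524) / 3 = 0.8623599
I_{3,1} = (4·0.8635916 − 0.8667830) / 3 = 0.8625278
I_{3,2} = 0.8625278 + (0.8625278 − 0.8623599)/15 = 0.8625390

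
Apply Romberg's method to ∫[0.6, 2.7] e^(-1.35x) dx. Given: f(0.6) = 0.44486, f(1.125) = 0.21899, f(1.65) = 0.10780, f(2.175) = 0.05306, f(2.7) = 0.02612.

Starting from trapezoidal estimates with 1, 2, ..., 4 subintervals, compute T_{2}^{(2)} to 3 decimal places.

0.310

T_{0}^{(0)} (trapezoid, 1 panel, h=2.1000): 0.49453
T_{1}^{(0)} (trapezoid, 2 panels, h=1.0500): 0.36045
T_{2}^{(0)} (trapezoid, 4 panels, h=0.5250): 0.32305
T_{1}^{(1)} = 0.36045 + (0.36045 − 0.49453)/3 = 0.31576
T_{2}^{(1)} = 0.32305 + (0.32305 − 0.36045)/3 = 0.31058
T_{2}^{(2)} = 0.31058 + (0.31058 − 0.31576)/15 = 0.31023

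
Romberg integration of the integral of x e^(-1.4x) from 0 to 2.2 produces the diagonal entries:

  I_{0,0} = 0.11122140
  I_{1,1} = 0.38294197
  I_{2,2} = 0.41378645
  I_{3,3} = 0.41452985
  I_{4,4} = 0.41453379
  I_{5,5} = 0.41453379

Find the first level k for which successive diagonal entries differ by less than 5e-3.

k = 3

|I_{1,1} − I_{0,0}| = 0.27172057 ≥ 5e-3
|I_{2,2} − I_{1,1}| = 0.03084448 ≥ 5e-3
|I_{3,3} − I_{2,2}| = 0.00074340 < 5e-3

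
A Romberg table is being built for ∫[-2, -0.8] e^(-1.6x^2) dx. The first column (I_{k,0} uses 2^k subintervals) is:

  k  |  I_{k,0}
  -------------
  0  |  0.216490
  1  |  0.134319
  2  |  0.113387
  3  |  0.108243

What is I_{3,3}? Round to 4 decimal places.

Richardson extrapolation on the trapezoidal column (denominator 4−1=3):
I_{1,1} = (4·0.134319 − 0.216490) / 3 = 0.106929
I_{2,1} = (4·0.113387 − 0.134319) / 3 = 0.106410
I_{3,1} = 0.108243 + (0.108243 − 0.113387)/3 = 0.106528
I_{2,2} = (16·0.106410 − 0.106929) / 15 = 0.106375
I_{3,2} = (16·0.106528 − 0.106410) / 15 = 0.106536
I_{3,3} = 0.106536 + (0.106536 − 0.106375)/63 = 0.106539
(Column j=1 coincides with Simpson's rule on the same nodes.)

0.1065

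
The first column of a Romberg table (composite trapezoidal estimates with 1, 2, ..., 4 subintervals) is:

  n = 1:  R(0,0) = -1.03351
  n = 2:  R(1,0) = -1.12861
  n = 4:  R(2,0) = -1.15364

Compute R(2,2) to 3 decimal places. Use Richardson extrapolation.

-1.162

R(1,1) = -1.12861 + (-1.12861 − (-1.03351))/3 = -1.16031
R(2,1) = -1.15364 + (-1.15364 − (-1.12861))/3 = -1.16198
R(2,2) = -1.16198 + (-1.16198 − (-1.16031))/15 = -1.16209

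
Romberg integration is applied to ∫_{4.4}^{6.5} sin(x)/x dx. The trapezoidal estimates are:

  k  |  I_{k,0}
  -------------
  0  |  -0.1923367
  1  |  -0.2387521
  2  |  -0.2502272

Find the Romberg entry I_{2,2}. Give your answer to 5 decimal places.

Richardson extrapolation on the trapezoidal column (denominator 4−1=3):
I_{1,1} = -0.2387521 + (-0.2387521 − (-0.1923367))/3 = -0.2542239
I_{2,1} = -0.2502272 + (-0.2502272 − (-0.2387521))/3 = -0.2540522
I_{2,2} = -0.2540522 + (-0.2540522 − (-0.2542239))/15 = -0.2540408

-0.25404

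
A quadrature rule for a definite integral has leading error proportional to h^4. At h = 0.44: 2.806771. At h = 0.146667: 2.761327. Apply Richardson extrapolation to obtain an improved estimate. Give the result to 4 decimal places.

2.7608

Extrapolated value = (81·A(h/3) − A(h)) / (81 − 1)
= (81·2.761327 − 2.806771) / 80
= 220.860716 / 80 = 2.760759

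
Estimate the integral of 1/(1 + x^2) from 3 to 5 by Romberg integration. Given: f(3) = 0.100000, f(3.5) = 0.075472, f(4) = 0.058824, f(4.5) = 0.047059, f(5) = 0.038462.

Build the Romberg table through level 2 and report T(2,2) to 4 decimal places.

T(0,0) (trapezoid, 1 panel, h=2.0000): 0.138462
T(1,0) (trapezoid, 2 panels, h=1.0000): 0.128055
T(2,0) (trapezoid, 4 panels, h=0.5000): 0.125293
T(1,1) = 0.128055 + (0.128055 − 0.138462)/3 = 0.124586
T(2,1) = 0.125293 + (0.125293 − 0.128055)/3 = 0.124372
T(2,2) = 0.124372 + (0.124372 − 0.124586)/15 = 0.124358

0.1244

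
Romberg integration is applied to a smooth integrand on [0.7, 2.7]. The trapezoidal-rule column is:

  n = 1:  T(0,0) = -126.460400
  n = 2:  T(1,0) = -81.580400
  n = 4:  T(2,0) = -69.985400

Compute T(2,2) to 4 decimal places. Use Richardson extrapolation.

-66.0871

T(1,1) = -81.580400 + (-81.580400 − (-126.460400))/3 = -66.620400
T(2,1) = -69.985400 + (-69.985400 − (-81.580400))/3 = -66.120400
T(2,2) = (16·(-66.120400) − (-66.620400)) / 15 = -66.087067
(Column j=1 coincides with Simpson's rule on the same nodes.)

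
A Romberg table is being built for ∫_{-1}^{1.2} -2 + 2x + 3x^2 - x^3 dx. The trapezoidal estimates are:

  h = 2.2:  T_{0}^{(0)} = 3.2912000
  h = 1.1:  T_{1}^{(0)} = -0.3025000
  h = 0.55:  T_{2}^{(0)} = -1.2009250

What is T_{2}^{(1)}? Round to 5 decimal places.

T_{2}^{(1)} = -1.2009250 + (-1.2009250 − (-0.3025000))/3 = -1.5004000

-1.50040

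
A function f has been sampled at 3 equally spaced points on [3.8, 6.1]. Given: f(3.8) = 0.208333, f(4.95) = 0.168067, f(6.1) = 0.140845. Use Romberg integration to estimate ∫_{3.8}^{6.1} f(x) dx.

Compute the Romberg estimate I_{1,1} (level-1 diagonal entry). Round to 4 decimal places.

0.3916

I_{0,0} (trapezoid, 1 panel, h=2.3000): 0.401555
I_{1,0} (trapezoid, 2 panels, h=1.1500): 0.394054
I_{1,1} = 0.394054 + (0.394054 − 0.401555)/3 = 0.391554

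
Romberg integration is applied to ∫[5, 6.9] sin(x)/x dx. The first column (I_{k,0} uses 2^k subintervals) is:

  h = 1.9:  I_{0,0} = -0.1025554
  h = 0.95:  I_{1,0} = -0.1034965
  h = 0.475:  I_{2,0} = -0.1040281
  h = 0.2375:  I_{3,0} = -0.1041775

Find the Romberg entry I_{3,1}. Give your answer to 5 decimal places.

-0.10423

Richardson extrapolation on the trapezoidal column (denominator 4−1=3):
I_{3,1} = -0.1041775 + (-0.1041775 − (-0.1040281))/3 = -0.1042273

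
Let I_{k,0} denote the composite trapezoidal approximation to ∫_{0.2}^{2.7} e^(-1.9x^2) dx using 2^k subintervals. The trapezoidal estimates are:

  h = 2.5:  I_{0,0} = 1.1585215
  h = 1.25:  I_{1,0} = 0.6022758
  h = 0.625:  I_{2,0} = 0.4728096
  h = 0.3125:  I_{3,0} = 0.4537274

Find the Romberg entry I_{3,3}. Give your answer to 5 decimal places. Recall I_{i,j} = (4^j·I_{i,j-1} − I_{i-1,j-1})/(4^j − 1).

Richardson extrapolation on the trapezoidal column (denominator 4−1=3):
I_{1,1} = 0.6022758 + (0.6022758 − 1.1585215)/3 = 0.4168606
I_{2,1} = (4·0.4728096 − 0.6022758) / 3 = 0.4296542
I_{3,1} = 0.4537274 + (0.4537274 − 0.4728096)/3 = 0.4473667
I_{2,2} = 0.4296542 + (0.4296542 − 0.4168606)/15 = 0.4305071
I_{3,2} = 0.4473667 + (0.4473667 − 0.4296542)/15 = 0.4485475
I_{3,3} = 0.4485475 + (0.4485475 − 0.4305071)/63 = 0.4488339
(Column j=1 coincides with Simpson's rule on the same nodes.)

0.44883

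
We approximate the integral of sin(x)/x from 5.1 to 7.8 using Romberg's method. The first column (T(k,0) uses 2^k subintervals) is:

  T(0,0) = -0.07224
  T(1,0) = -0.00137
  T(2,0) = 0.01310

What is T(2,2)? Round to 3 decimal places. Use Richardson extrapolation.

0.018

T(1,1) = -0.00137 + (-0.00137 − (-0.07224))/3 = 0.02225
T(2,1) = 0.01310 + (0.01310 − (-0.00137))/3 = 0.01792
T(2,2) = 0.01792 + (0.01792 − 0.02225)/15 = 0.01763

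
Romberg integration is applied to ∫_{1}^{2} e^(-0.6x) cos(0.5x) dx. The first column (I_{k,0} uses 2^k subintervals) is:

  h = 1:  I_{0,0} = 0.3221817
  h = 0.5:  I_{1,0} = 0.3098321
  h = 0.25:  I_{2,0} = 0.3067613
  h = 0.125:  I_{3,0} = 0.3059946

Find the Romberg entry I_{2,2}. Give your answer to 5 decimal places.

0.30574

Richardson extrapolation on the trapezoidal column (denominator 4−1=3):
I_{1,1} = 0.3098321 + (0.3098321 − 0.3221817)/3 = 0.3057156
I_{2,1} = 0.3067613 + (0.3067613 − 0.3098321)/3 = 0.3057377
I_{2,2} = (16·0.3057377 − 0.3057156) / 15 = 0.3057392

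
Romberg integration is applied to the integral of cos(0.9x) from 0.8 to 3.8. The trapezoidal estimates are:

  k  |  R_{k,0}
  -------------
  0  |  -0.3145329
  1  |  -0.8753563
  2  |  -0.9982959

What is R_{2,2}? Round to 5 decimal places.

R_{1,1} = -0.8753563 + (-0.8753563 − (-0.3145329))/3 = -1.0622974
R_{2,1} = -0.9982959 + (-0.9982959 − (-0.8753563))/3 = -1.0392758
R_{2,2} = (16·(-1.0392758) − (-1.0622974)) / 15 = -1.0377410

-1.03774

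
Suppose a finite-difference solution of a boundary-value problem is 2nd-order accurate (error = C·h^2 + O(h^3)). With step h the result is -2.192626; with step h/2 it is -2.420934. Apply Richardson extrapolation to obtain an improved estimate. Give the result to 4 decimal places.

The leading error scales as h^2; refining by a factor of 2 reduces it by 2^2 = 4.
Extrapolated value = (4·A(h/2) − A(h)) / (4 − 1)
= (4·(-2.420934) − (-2.192626)) / 3
= -7.491110 / 3 = -2.497037

-2.4970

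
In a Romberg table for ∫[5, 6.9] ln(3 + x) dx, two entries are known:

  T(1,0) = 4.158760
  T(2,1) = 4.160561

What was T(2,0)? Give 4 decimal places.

From T(2,1) = (4·T(2,0) − T(1,0))/3, solve for T(2,0):
4·T(2,0) = 3·4.160561 + 4.158760 = 16.640443
T(2,0) = 4.160111

4.1601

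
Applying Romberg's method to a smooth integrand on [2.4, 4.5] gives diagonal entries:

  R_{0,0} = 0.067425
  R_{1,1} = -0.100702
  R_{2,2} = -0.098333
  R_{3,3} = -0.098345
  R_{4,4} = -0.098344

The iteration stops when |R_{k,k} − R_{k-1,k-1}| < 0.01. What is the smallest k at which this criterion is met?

k = 2

|R_{1,1} − R_{0,0}| = 0.168127 ≥ 0.01
|R_{2,2} − R_{1,1}| = 0.002369 < 0.01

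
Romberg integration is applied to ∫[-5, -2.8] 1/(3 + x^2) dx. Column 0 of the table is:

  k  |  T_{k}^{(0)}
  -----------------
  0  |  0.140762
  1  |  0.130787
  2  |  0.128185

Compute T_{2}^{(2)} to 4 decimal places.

Richardson extrapolation on the trapezoidal column (denominator 4−1=3):
T_{1}^{(1)} = (4·0.130787 − 0.140762) / 3 = 0.127462
T_{2}^{(1)} = 0.128185 + (0.128185 − 0.130787)/3 = 0.127318
T_{2}^{(2)} = (16·0.127318 − 0.127462) / 15 = 0.127308

0.1273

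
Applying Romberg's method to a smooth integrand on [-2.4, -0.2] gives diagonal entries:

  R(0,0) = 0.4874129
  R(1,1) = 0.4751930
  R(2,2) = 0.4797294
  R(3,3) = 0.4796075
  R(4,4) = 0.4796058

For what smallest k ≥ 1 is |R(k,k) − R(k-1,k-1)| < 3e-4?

k = 3

|R(1,1) − R(0,0)| = 0.0122199 ≥ 3e-4
|R(2,2) − R(1,1)| = 0.0045364 ≥ 3e-4
|R(3,3) − R(2,2)| = 0.0001219 < 3e-4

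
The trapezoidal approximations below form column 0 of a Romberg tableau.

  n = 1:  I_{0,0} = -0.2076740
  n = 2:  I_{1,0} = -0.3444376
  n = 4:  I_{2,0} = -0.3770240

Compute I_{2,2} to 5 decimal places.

I_{1,1} = (4·(-0.3444376) − (-0.2076740)) / 3 = -0.3900255
I_{2,1} = -0.3770240 + (-0.3770240 − (-0.3444376))/3 = -0.3878861
I_{2,2} = -0.3878861 + (-0.3878861 − (-0.3900255))/15 = -0.3877435
(Column j=1 coincides with Simpson's rule on the same nodes.)

-0.38774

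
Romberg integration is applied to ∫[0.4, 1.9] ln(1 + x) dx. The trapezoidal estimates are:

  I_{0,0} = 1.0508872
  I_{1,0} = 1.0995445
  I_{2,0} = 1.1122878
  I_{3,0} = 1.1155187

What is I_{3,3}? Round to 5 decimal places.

1.11660

I_{1,1} = 1.0995445 + (1.0995445 − 1.0508872)/3 = 1.1157636
I_{2,1} = 1.1122878 + (1.1122878 − 1.0995445)/3 = 1.1165356
I_{3,1} = 1.1155187 + (1.1155187 − 1.1122878)/3 = 1.1165957
I_{2,2} = 1.1165356 + (1.1165356 − 1.1157636)/15 = 1.1165871
I_{3,2} = (16·1.1165957 − 1.1165356) / 15 = 1.1165997
I_{3,3} = (64·1.1165997 − 1.1165871) / 63 = 1.1165999
(Column j=1 coincides with Simpson's rule on the same nodes.)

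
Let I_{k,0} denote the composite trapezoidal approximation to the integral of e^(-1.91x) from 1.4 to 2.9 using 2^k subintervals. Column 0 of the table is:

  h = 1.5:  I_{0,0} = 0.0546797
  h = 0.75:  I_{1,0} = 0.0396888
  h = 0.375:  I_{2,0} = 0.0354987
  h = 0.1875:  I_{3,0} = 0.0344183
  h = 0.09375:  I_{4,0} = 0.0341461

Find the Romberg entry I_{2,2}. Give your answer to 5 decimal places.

I_{1,1} = 0.0396888 + (0.0396888 − 0.0546797)/3 = 0.0346918
I_{2,1} = (4·0.0354987 − 0.0396888) / 3 = 0.0341020
I_{2,2} = 0.0341020 + (0.0341020 − 0.0346918)/15 = 0.0340627

0.03406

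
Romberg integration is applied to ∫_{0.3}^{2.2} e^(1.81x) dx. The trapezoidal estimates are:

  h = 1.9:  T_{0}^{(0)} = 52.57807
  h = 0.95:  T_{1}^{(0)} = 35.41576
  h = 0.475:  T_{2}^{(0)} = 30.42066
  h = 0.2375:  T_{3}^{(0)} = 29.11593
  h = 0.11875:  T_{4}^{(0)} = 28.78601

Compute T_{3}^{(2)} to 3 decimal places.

28.676

Richardson extrapolation on the trapezoidal column (denominator 4−1=3):
T_{2}^{(1)} = 30.42066 + (30.42066 − 35.41576)/3 = 28.75563
T_{3}^{(1)} = 29.11593 + (29.11593 − 30.42066)/3 = 28.68102
T_{3}^{(2)} = (16·28.68102 − 28.75563) / 15 = 28.67605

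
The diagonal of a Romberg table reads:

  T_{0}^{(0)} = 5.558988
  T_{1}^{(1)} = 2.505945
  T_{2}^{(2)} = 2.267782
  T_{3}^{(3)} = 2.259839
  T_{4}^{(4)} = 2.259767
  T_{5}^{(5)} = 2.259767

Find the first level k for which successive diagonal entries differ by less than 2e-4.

k = 4

|T_{1}^{(1)} − T_{0}^{(0)}| = 3.053043 ≥ 2e-4
|T_{2}^{(2)} − T_{1}^{(1)}| = 0.238163 ≥ 2e-4
|T_{3}^{(3)} − T_{2}^{(2)}| = 0.007943 ≥ 2e-4
|T_{4}^{(4)} − T_{3}^{(3)}| = 0.000072 < 2e-4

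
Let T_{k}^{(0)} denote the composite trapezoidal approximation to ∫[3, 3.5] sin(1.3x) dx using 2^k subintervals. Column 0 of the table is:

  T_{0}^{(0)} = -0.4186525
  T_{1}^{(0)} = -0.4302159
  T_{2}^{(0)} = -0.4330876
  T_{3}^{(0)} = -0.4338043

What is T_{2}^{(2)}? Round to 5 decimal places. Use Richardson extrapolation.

T_{1}^{(1)} = (4·(-0.4302159) − (-0.4186525)) / 3 = -0.4340704
T_{2}^{(1)} = (4·(-0.4330876) − (-0.4302159)) / 3 = -0.4340448
T_{2}^{(2)} = -0.4340448 + (-0.4340448 − (-0.4340704))/15 = -0.4340431

-0.43404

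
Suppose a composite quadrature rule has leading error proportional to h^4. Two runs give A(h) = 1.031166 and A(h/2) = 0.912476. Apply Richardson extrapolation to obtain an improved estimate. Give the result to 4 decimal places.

Extrapolated value = (16·A(h/2) − A(h)) / (16 − 1)
= (16·0.912476 − 1.031166) / 15
= 13.568450 / 15 = 0.904563

0.9046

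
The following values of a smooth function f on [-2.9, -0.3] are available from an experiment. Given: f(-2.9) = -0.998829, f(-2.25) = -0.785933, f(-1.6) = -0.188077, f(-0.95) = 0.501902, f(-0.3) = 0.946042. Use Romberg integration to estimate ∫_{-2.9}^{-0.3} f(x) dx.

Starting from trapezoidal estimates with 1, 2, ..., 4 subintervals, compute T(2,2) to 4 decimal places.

T(0,0) (trapezoid, 1 panel, h=2.6000): -0.068623
T(1,0) (trapezoid, 2 panels, h=1.3000): -0.278812
T(2,0) (trapezoid, 4 panels, h=0.6500): -0.324026
T(1,1) = -0.278812 + (-0.278812 − (-0.068623))/3 = -0.348875
T(2,1) = -0.324026 + (-0.324026 − (-0.278812))/3 = -0.339097
T(2,2) = -0.339097 + (-0.339097 − (-0.348875))/15 = -0.338445

-0.3384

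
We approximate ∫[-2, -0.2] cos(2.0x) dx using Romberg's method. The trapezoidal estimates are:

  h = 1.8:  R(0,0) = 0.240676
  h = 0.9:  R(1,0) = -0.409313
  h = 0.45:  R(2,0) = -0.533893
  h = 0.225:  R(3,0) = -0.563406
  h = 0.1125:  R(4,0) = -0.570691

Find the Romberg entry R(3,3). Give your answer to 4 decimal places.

-0.5731

Richardson extrapolation on the trapezoidal column (denominator 4−1=3):
R(1,1) = (4·(-0.409313) − 0.240676) / 3 = -0.625976
R(2,1) = -0.533893 + (-0.533893 − (-0.409313))/3 = -0.575420
R(3,1) = -0.563406 + (-0.563406 − (-0.533893))/3 = -0.573244
R(2,2) = (16·(-0.575420) − (-0.625976)) / 15 = -0.572050
R(3,2) = (16·(-0.573244) − (-0.575420)) / 15 = -0.573099
R(3,3) = -0.573099 + (-0.573099 − (-0.572050))/63 = -0.573116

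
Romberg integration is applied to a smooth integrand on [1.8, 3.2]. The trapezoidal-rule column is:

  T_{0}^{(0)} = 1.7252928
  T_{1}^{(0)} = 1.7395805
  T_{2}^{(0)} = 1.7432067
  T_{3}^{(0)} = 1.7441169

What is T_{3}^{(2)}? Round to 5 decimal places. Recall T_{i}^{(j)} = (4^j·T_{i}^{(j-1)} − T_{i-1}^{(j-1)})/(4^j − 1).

T_{2}^{(1)} = 1.7432067 + (1.7432067 − 1.7395805)/3 = 1.7444154
T_{3}^{(1)} = 1.7441169 + (1.7441169 − 1.7432067)/3 = 1.7444203
T_{3}^{(2)} = 1.7444203 + (1.7444203 − 1.7444154)/15 = 1.7444206

1.74442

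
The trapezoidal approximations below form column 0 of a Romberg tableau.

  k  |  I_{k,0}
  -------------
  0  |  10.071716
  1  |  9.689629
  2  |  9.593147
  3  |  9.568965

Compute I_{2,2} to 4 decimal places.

9.5609

I_{1,1} = 9.689629 + (9.689629 − 10.071716)/3 = 9.562267
I_{2,1} = 9.593147 + (9.593147 − 9.689629)/3 = 9.560986
I_{2,2} = 9.560986 + (9.560986 − 9.562267)/15 = 9.560901
(Column j=1 coincides with Simpson's rule on the same nodes.)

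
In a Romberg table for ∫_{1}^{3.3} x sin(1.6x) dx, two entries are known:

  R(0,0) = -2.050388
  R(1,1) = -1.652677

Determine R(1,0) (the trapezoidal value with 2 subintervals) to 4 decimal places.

From R(1,1) = (4·R(1,0) − R(0,0))/3, solve for R(1,0):
4·R(1,0) = 3·(-1.652677) + (-2.050388) = -7.008419
R(1,0) = -1.752105

-1.7521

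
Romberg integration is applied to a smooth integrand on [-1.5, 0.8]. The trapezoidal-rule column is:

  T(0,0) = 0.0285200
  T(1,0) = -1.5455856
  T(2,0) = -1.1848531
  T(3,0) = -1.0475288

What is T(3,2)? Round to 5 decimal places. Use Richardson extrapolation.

-0.99756

Richardson extrapolation on the trapezoidal column (denominator 4−1=3):
T(2,1) = -1.1848531 + (-1.1848531 − (-1.5455856))/3 = -1.0646089
T(3,1) = (4·(-1.0475288) − (-1.1848531)) / 3 = -1.0017540
T(3,2) = (16·(-1.0017540) − (-1.0646089)) / 15 = -0.9975637
(Column j=1 coincides with Simpson's rule on the same nodes.)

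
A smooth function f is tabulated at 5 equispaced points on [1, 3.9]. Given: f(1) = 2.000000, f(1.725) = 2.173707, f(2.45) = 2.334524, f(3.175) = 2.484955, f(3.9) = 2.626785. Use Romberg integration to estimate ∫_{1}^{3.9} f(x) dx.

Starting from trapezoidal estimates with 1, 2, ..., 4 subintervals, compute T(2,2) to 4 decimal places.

6.7499

T(0,0) (trapezoid, 1 panel, h=2.9000): 6.708838
T(1,0) (trapezoid, 2 panels, h=1.4500): 6.739479
T(2,0) (trapezoid, 4 panels, h=0.7250): 6.747269
T(1,1) = 6.739479 + (6.739479 − 6.708838)/3 = 6.749693
T(2,1) = 6.747269 + (6.747269 − 6.739479)/3 = 6.749866
T(2,2) = 6.749866 + (6.749866 − 6.749693)/15 = 6.749878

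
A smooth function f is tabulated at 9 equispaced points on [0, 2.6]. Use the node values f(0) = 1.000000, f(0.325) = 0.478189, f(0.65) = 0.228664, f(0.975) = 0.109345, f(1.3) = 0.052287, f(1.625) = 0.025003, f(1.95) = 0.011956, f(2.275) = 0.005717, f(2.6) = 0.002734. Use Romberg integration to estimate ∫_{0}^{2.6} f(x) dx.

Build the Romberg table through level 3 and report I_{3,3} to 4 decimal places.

0.4394

I_{0,0} (trapezoid, 1 panel, h=2.6000): 1.303554
I_{1,0} (trapezoid, 2 panels, h=1.3000): 0.719750
I_{2,0} (trapezoid, 4 panels, h=0.6500): 0.516278
I_{3,0} (trapezoid, 8 panels, h=0.3250): 0.459072
I_{1,1} = 0.719750 + (0.719750 − 1.303554)/3 = 0.525149
I_{2,1} = 0.516278 + (0.516278 − 0.719750)/3 = 0.448454
I_{3,1} = 0.459072 + (0.459072 − 0.516278)/3 = 0.440003
I_{2,2} = 0.448454 + (0.448454 − 0.525149)/15 = 0.443341
I_{3,2} = 0.440003 + (0.440003 − 0.448454)/15 = 0.439440
I_{3,3} = 0.439440 + (0.439440 − 0.443341)/63 = 0.439378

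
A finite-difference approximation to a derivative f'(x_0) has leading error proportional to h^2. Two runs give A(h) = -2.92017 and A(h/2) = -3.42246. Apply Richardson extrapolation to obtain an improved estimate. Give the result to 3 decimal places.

-3.590

Extrapolated value = (4·A(h/2) − A(h)) / (4 − 1)
= (4·(-3.42246) − (-2.92017)) / 3
= -10.76967 / 3 = -3.58989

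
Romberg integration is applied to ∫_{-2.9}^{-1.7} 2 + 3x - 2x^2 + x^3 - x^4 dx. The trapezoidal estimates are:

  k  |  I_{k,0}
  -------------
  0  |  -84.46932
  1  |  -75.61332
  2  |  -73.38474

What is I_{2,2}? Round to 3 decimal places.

I_{1,1} = (4·(-75.61332) − (-84.46932)) / 3 = -72.66132
I_{2,1} = -73.38474 + (-73.38474 − (-75.61332))/3 = -72.64188
I_{2,2} = -72.64188 + (-72.64188 − (-72.66132))/15 = -72.64058

-72.641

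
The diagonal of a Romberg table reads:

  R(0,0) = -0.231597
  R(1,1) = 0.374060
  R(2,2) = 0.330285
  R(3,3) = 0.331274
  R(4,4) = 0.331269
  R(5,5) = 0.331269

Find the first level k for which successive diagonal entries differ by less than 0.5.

|R(1,1) − R(0,0)| = 0.605657 ≥ 0.5
|R(2,2) − R(1,1)| = 0.043775 < 0.5

k = 2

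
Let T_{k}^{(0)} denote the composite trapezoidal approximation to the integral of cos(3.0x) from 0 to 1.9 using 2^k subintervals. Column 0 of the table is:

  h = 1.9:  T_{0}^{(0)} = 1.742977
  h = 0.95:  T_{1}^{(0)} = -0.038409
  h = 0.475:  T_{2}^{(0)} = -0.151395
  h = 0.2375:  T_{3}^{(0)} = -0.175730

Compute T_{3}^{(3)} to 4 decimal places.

-0.1839

Richardson extrapolation on the trapezoidal column (denominator 4−1=3):
T_{1}^{(1)} = -0.038409 + (-0.038409 − 1.742977)/3 = -0.632204
T_{2}^{(1)} = (4·(-0.151395) − (-0.038409)) / 3 = -0.189057
T_{3}^{(1)} = -0.175730 + (-0.175730 − (-0.151395))/3 = -0.183842
T_{2}^{(2)} = -0.189057 + (-0.189057 − (-0.632204))/15 = -0.159514
T_{3}^{(2)} = -0.183842 + (-0.183842 − (-0.189057))/15 = -0.183494
T_{3}^{(3)} = (64·(-0.183494) − (-0.159514)) / 63 = -0.183875
(Column j=1 coincides with Simpson's rule on the same nodes.)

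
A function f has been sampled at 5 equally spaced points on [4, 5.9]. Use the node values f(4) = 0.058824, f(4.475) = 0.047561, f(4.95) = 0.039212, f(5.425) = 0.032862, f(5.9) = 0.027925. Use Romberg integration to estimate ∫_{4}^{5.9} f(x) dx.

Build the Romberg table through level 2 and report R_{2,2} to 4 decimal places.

0.0771

R_{0,0} (trapezoid, 1 panel, h=1.9000): 0.082412
R_{1,0} (trapezoid, 2 panels, h=0.9500): 0.078457
R_{2,0} (trapezoid, 4 panels, h=0.4750): 0.077430
R_{1,1} = 0.078457 + (0.078457 − 0.082412)/3 = 0.077139
R_{2,1} = 0.077430 + (0.077430 − 0.078457)/3 = 0.077088
R_{2,2} = 0.077088 + (0.077088 − 0.077139)/15 = 0.077085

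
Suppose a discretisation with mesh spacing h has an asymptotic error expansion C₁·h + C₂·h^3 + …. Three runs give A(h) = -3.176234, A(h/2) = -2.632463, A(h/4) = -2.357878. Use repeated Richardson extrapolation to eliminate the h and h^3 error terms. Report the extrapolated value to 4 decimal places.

-2.0825

First eliminate the h term (factor 2^1 = 2):
  B₁ = (2·(-2.632463) − (-3.176234))/1 = -2.088692
  B₂ = (2·(-2.357878) − (-2.632463))/1 = -2.083293
Then eliminate the h^3 term (factor 2^3 = 8):
  (8·(-2.083293) − (-2.088692))/7 = -2.082522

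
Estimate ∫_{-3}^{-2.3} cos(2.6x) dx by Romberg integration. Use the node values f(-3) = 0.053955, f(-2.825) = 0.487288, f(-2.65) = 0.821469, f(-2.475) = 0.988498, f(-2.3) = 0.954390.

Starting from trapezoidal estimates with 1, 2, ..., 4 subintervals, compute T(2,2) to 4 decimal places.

T(0,0) (trapezoid, 1 panel, h=0.7000): 0.352921
T(1,0) (trapezoid, 2 panels, h=0.3500): 0.463975
T(2,0) (trapezoid, 4 panels, h=0.1750): 0.490250
T(1,1) = 0.463975 + (0.463975 − 0.352921)/3 = 0.500993
T(2,1) = 0.490250 + (0.490250 − 0.463975)/3 = 0.499008
T(2,2) = 0.499008 + (0.499008 − 0.500993)/15 = 0.498876

0.4989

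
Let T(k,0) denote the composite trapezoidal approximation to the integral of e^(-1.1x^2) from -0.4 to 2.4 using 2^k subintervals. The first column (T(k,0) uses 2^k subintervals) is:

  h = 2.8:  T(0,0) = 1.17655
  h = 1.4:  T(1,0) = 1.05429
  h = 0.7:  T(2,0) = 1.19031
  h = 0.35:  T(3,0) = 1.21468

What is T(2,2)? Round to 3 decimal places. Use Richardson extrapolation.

T(1,1) = (4·1.05429 − 1.17655) / 3 = 1.01354
T(2,1) = 1.19031 + (1.19031 − 1.05429)/3 = 1.23565
T(2,2) = 1.23565 + (1.23565 − 1.01354)/15 = 1.25046

1.250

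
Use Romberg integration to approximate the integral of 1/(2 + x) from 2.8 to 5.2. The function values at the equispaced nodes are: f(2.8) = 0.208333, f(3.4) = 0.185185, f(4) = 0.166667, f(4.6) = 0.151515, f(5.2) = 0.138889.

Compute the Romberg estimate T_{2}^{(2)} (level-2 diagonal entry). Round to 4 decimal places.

T_{0}^{(0)} (trapezoid, 1 panel, h=2.4000): 0.416666
T_{1}^{(0)} (trapezoid, 2 panels, h=1.2000): 0.408334
T_{2}^{(0)} (trapezoid, 4 panels, h=0.6000): 0.406187
T_{1}^{(1)} = 0.408334 + (0.408334 − 0.416666)/3 = 0.405557
T_{2}^{(1)} = 0.406187 + (0.406187 − 0.408334)/3 = 0.405471
T_{2}^{(2)} = 0.405471 + (0.405471 − 0.405557)/15 = 0.405465

0.4055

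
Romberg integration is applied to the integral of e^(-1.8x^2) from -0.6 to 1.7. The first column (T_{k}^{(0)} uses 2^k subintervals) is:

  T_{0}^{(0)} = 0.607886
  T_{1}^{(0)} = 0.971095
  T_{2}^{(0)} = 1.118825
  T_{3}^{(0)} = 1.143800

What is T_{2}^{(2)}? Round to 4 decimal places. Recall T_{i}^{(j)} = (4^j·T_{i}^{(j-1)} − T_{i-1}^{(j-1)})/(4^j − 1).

Richardson extrapolation on the trapezoidal column (denominator 4−1=3):
T_{1}^{(1)} = 0.971095 + (0.971095 − 0.607886)/3 = 1.092165
T_{2}^{(1)} = (4·1.118825 − 0.971095) / 3 = 1.168068
T_{2}^{(2)} = (16·1.168068 − 1.092165) / 15 = 1.173128
(Column j=1 coincides with Simpson's rule on the same nodes.)

1.1731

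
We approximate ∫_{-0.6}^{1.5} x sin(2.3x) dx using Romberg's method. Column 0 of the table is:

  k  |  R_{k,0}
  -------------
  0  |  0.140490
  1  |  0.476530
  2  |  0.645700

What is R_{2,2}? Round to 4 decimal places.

R_{1,1} = (4·0.476530 − 0.140490) / 3 = 0.588543
R_{2,1} = 0.645700 + (0.645700 − 0.476530)/3 = 0.702090
R_{2,2} = 0.702090 + (0.702090 − 0.588543)/15 = 0.709660

0.7097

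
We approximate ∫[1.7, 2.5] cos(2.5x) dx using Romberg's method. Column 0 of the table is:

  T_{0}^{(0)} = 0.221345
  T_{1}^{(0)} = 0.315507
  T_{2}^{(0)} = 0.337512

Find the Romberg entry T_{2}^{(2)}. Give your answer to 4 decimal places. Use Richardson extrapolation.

Richardson extrapolation on the trapezoidal column (denominator 4−1=3):
T_{1}^{(1)} = 0.315507 + (0.315507 − 0.221345)/3 = 0.346894
T_{2}^{(1)} = 0.337512 + (0.337512 − 0.315507)/3 = 0.344847
T_{2}^{(2)} = (16·0.344847 − 0.346894) / 15 = 0.344711
(Column j=1 coincides with Simpson's rule on the same nodes.)

0.3447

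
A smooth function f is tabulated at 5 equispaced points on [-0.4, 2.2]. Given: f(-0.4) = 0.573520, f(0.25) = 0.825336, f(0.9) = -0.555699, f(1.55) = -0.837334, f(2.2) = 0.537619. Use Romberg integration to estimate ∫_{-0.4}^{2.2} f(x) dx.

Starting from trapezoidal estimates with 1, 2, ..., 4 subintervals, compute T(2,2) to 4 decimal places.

T(0,0) (trapezoid, 1 panel, h=2.6000): 1.444481
T(1,0) (trapezoid, 2 panels, h=1.3000): -0.000168
T(2,0) (trapezoid, 4 panels, h=0.6500): -0.007883
T(1,1) = -0.000168 + (-0.000168 − 1.444481)/3 = -0.481718
T(2,1) = -0.007883 + (-0.007883 − (-0.000168))/3 = -0.010455
T(2,2) = -0.010455 + (-0.010455 − (-0.481718))/15 = 0.020963

0.0210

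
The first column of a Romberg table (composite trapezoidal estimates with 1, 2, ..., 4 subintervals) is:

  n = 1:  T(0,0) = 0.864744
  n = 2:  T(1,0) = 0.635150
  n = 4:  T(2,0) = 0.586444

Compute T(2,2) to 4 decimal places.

0.5710

T(1,1) = (4·0.635150 − 0.864744) / 3 = 0.558619
T(2,1) = 0.586444 + (0.586444 − 0.635150)/3 = 0.570209
T(2,2) = 0.570209 + (0.570209 − 0.558619)/15 = 0.570982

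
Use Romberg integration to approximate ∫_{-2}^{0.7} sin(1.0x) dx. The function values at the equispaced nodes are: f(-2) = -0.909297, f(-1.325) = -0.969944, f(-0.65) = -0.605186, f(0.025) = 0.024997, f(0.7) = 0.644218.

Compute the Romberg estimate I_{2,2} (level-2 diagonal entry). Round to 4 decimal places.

I_{0,0} (trapezoid, 1 panel, h=2.7000): -0.357857
I_{1,0} (trapezoid, 2 panels, h=1.3500): -0.995929
I_{2,0} (trapezoid, 4 panels, h=0.6750): -1.135804
I_{1,1} = -0.995929 + (-0.995929 − (-0.357857))/3 = -1.208620
I_{2,1} = -1.135804 + (-1.135804 − (-0.995929))/3 = -1.182429
I_{2,2} = -1.182429 + (-1.182429 − (-1.208620))/15 = -1.180683

-1.1807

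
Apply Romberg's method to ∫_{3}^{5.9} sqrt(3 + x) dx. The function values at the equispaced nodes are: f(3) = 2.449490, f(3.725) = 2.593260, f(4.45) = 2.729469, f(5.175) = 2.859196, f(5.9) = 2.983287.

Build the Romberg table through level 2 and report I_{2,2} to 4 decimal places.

7.9029

I_{0,0} (trapezoid, 1 panel, h=2.9000): 7.877527
I_{1,0} (trapezoid, 2 panels, h=1.4500): 7.896493
I_{2,0} (trapezoid, 4 panels, h=0.7250): 7.901277
I_{1,1} = 7.896493 + (7.896493 − 7.877527)/3 = 7.902815
I_{2,1} = 7.901277 + (7.901277 − 7.896493)/3 = 7.902872
I_{2,2} = 7.902872 + (7.902872 − 7.902815)/15 = 7.902876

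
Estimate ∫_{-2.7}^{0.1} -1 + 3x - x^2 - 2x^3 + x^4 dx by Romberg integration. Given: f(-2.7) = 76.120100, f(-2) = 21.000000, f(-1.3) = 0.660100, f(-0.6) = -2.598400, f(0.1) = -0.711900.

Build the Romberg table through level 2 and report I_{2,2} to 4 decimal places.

34.9885

I_{0,0} (trapezoid, 1 panel, h=2.8000): 105.571480
I_{1,0} (trapezoid, 2 panels, h=1.4000): 53.709880
I_{2,0} (trapezoid, 4 panels, h=0.7000): 39.736060
I_{1,1} = 53.709880 + (53.709880 − 105.571480)/3 = 36.422680
I_{2,1} = 39.736060 + (39.736060 − 53.709880)/3 = 35.078120
I_{2,2} = 35.078120 + (35.078120 − 36.422680)/15 = 34.988483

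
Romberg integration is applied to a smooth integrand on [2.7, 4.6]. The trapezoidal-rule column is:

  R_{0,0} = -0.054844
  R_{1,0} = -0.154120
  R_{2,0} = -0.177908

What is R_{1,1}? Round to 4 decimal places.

Richardson extrapolation on the trapezoidal column (denominator 4−1=3):
R_{1,1} = (4·(-0.154120) − (-0.054844)) / 3 = -0.187212
(Column j=1 coincides with Simpson's rule on the same nodes.)

-0.1872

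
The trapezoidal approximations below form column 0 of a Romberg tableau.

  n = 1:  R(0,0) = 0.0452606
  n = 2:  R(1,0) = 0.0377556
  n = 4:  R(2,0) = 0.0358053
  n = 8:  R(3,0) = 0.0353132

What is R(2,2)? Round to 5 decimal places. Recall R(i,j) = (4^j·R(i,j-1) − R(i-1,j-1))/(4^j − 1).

0.03515

R(1,1) = (4·0.0377556 − 0.0452606) / 3 = 0.0352539
R(2,1) = 0.0358053 + (0.0358053 − 0.0377556)/3 = 0.0351552
R(2,2) = (16·0.0351552 − 0.0352539) / 15 = 0.0351486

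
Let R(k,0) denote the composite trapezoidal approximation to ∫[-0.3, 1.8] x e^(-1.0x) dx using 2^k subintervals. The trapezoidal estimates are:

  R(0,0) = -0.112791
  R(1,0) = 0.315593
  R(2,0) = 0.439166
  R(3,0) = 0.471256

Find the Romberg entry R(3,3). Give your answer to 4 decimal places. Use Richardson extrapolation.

0.4821

R(1,1) = (4·0.315593 − (-0.112791)) / 3 = 0.458388
R(2,1) = (4·0.439166 − 0.315593) / 3 = 0.480357
R(3,1) = (4·0.471256 − 0.439166) / 3 = 0.481953
R(2,2) = 0.480357 + (0.480357 − 0.458388)/15 = 0.481822
R(3,2) = (16·0.481953 − 0.480357) / 15 = 0.482059
R(3,3) = (64·0.482059 − 0.481822) / 63 = 0.482063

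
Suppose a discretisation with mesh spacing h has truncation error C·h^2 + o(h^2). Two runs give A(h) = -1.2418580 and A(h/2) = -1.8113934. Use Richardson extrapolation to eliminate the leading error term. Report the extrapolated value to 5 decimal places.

-2.00124

The leading error scales as h^2; refining by a factor of 2 reduces it by 2^2 = 4.
Extrapolated value = (4·A(h/2) − A(h)) / (4 − 1)
= (4·(-1.8113934) − (-1.2418580)) / 3
= -6.0037156 / 3 = -2.0012385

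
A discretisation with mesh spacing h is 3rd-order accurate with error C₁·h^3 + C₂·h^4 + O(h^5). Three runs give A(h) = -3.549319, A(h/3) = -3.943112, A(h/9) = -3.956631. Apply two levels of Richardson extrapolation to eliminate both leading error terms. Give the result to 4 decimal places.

-3.9571

First eliminate the h^3 term (factor 3^3 = 27):
  B₁ = (27·(-3.943112) − (-3.549319))/26 = -3.958258
  B₂ = (27·(-3.956631) − (-3.943112))/26 = -3.957151
Then eliminate the h^4 term (factor 3^4 = 81):
  (81·(-3.957151) − (-3.958258))/80 = -3.957137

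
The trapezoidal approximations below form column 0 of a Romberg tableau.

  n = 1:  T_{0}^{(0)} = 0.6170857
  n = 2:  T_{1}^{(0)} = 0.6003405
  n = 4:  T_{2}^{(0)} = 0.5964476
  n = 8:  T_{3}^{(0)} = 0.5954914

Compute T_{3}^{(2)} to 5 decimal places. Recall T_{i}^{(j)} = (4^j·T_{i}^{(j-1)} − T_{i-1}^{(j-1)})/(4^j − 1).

T_{2}^{(1)} = 0.5964476 + (0.5964476 − 0.6003405)/3 = 0.5951500
T_{3}^{(1)} = 0.5954914 + (0.5954914 − 0.5964476)/3 = 0.5951727
T_{3}^{(2)} = (16·0.5951727 − 0.5951500) / 15 = 0.5951742

0.59517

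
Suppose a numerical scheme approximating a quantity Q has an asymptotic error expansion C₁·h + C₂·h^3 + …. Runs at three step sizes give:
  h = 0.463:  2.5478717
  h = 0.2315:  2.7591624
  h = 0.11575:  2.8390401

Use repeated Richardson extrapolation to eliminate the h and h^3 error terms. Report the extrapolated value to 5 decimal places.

2.91156

First eliminate the h term (factor 2^1 = 2):
  B₁ = (2·2.7591624 − 2.5478717)/1 = 2.9704531
  B₂ = (2·2.8390401 − 2.7591624)/1 = 2.9189178
Then eliminate the h^3 term (factor 2^3 = 8):
  (8·2.9189178 − 2.9704531)/7 = 2.9115556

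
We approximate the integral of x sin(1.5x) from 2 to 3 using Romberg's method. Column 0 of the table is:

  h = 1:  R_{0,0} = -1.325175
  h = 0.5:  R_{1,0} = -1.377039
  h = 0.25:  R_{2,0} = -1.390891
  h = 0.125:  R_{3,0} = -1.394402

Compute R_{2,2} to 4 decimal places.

Richardson extrapolation on the trapezoidal column (denominator 4−1=3):
R_{1,1} = (4·(-1.377039) − (-1.325175)) / 3 = -1.394327
R_{2,1} = -1.390891 + (-1.390891 − (-1.377039))/3 = -1.395508
R_{2,2} = (16·(-1.395508) − (-1.394327)) / 15 = -1.395587

-1.3956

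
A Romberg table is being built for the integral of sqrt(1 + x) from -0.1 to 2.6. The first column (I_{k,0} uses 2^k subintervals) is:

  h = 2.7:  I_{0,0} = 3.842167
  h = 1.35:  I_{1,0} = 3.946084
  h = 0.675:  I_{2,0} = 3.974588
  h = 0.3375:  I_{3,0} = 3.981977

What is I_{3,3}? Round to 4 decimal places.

3.9845

Richardson extrapolation on the trapezoidal column (denominator 4−1=3):
I_{1,1} = 3.946084 + (3.946084 − 3.842167)/3 = 3.980723
I_{2,1} = 3.974588 + (3.974588 − 3.946084)/3 = 3.984089
I_{3,1} = (4·3.981977 − 3.974588) / 3 = 3.984440
I_{2,2} = (16·3.984089 − 3.980723) / 15 = 3.984313
I_{3,2} = (16·3.984440 − 3.984089) / 15 = 3.984463
I_{3,3} = 3.984463 + (3.984463 − 3.984313)/63 = 3.984465
(Column j=1 coincides with Simpson's rule on the same nodes.)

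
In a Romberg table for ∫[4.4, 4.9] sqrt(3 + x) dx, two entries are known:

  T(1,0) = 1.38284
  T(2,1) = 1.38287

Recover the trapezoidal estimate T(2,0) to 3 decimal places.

1.383

From T(2,1) = (4·T(2,0) − T(1,0))/3, solve for T(2,0):
4·T(2,0) = 3·1.38287 + 1.38284 = 5.53145
T(2,0) = 1.38286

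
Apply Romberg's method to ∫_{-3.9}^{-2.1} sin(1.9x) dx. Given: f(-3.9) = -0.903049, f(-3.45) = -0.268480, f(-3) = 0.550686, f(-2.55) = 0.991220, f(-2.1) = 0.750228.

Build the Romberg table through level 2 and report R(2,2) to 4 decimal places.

R(0,0) (trapezoid, 1 panel, h=1.8000): -0.137539
R(1,0) (trapezoid, 2 panels, h=0.9000): 0.426848
R(2,0) (trapezoid, 4 panels, h=0.4500): 0.538657
R(1,1) = 0.426848 + (0.426848 − (-0.137539))/3 = 0.614977
R(2,1) = 0.538657 + (0.538657 − 0.426848)/3 = 0.575927
R(2,2) = 0.575927 + (0.575927 − 0.614977)/15 = 0.573324

0.5733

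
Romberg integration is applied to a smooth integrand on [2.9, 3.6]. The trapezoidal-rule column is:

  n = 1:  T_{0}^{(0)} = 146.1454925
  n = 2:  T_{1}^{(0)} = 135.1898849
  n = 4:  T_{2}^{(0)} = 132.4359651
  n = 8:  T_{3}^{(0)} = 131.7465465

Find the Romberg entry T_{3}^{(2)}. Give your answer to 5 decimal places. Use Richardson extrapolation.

131.51666

T_{2}^{(1)} = 132.4359651 + (132.4359651 − 135.1898849)/3 = 131.5179918
T_{3}^{(1)} = 131.7465465 + (131.7465465 − 132.4359651)/3 = 131.5167403
T_{3}^{(2)} = 131.5167403 + (131.5167403 − 131.5179918)/15 = 131.5166569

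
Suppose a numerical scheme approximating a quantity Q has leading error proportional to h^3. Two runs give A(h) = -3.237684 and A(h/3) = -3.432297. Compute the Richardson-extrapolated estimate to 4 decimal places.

-3.4398

Extrapolated value = (27·A(h/3) − A(h)) / (27 − 1)
= (27·(-3.432297) − (-3.237684)) / 26
= -89.434335 / 26 = -3.439782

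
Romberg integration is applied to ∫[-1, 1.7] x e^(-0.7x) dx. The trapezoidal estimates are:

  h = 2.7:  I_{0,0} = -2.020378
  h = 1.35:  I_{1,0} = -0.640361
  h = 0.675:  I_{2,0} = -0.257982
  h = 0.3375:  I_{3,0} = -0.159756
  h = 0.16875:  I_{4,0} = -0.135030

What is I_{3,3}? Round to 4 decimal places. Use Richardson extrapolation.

-0.1268

Richardson extrapolation on the trapezoidal column (denominator 4−1=3):
I_{1,1} = -0.640361 + (-0.640361 − (-2.020378))/3 = -0.180355
I_{2,1} = (4·(-0.257982) − (-0.640361)) / 3 = -0.130522
I_{3,1} = -0.159756 + (-0.159756 − (-0.257982))/3 = -0.127014
I_{2,2} = (16·(-0.130522) − (-0.180355)) / 15 = -0.127200
I_{3,2} = -0.127014 + (-0.127014 − (-0.130522))/15 = -0.126780
I_{3,3} = -0.126780 + (-0.126780 − (-0.127200))/63 = -0.126773
(Column j=1 coincides with Simpson's rule on the same nodes.)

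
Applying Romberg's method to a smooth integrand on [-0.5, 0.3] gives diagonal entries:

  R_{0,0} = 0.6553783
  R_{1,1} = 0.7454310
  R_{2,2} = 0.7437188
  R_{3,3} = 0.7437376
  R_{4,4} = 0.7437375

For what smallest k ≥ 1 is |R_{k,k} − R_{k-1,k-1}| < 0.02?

k = 2

|R_{1,1} − R_{0,0}| = 0.0900527 ≥ 0.02
|R_{2,2} − R_{1,1}| = 0.0017122 < 0.02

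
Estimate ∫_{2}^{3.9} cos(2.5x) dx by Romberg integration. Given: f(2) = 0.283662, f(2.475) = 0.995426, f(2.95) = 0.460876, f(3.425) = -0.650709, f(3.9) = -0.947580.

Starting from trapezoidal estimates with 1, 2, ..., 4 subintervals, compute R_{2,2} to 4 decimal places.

R_{0,0} (trapezoid, 1 panel, h=1.9000): -0.630722
R_{1,0} (trapezoid, 2 panels, h=0.9500): 0.122471
R_{2,0} (trapezoid, 4 panels, h=0.4750): 0.224976
R_{1,1} = 0.122471 + (0.122471 − (-0.630722))/3 = 0.373535
R_{2,1} = 0.224976 + (0.224976 − 0.122471)/3 = 0.259144
R_{2,2} = 0.259144 + (0.259144 − 0.373535)/15 = 0.251518

0.2515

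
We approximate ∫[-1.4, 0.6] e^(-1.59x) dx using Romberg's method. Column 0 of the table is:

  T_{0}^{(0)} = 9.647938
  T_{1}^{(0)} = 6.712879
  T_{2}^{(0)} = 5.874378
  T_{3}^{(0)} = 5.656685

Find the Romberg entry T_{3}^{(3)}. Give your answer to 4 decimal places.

5.5834

T_{1}^{(1)} = (4·6.712879 − 9.647938) / 3 = 5.734526
T_{2}^{(1)} = (4·5.874378 − 6.712879) / 3 = 5.594878
T_{3}^{(1)} = 5.656685 + (5.656685 − 5.874378)/3 = 5.584121
T_{2}^{(2)} = (16·5.594878 − 5.734526) / 15 = 5.585568
T_{3}^{(2)} = 5.584121 + (5.584121 − 5.594878)/15 = 5.583404
T_{3}^{(3)} = 5.583404 + (5.583404 − 5.585568)/63 = 5.583370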